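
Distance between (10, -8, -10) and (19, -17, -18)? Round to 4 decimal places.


d = sqrt((19-10)^2 + (-17--8)^2 + (-18--10)^2) = 15.0333

15.0333


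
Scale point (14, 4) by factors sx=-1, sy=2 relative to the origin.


Scaling: (x*sx, y*sy) = (14*-1, 4*2) = (-14, 8)

(-14, 8)


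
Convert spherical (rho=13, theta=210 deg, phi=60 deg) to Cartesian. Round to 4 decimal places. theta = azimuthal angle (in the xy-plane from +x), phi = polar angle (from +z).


x = 13 * sin(60) * cos(210) = -9.75
y = 13 * sin(60) * sin(210) = -5.6292
z = 13 * cos(60) = 6.5

(-9.75, -5.6292, 6.5)


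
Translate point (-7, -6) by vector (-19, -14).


Translation: (x+dx, y+dy) = (-7+-19, -6+-14) = (-26, -20)

(-26, -20)


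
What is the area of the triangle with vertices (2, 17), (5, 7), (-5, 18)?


Area = |x1(y2-y3) + x2(y3-y1) + x3(y1-y2)| / 2
= |2*(7-18) + 5*(18-17) + -5*(17-7)| / 2
= 33.5

33.5


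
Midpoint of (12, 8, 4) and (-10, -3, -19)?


Midpoint = ((12+-10)/2, (8+-3)/2, (4+-19)/2) = (1, 2.5, -7.5)

(1, 2.5, -7.5)


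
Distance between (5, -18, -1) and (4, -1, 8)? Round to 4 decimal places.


d = sqrt((4-5)^2 + (-1--18)^2 + (8--1)^2) = 19.2614

19.2614


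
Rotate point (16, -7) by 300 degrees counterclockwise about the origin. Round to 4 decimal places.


x' = 16*cos(300) - -7*sin(300) = 1.9378
y' = 16*sin(300) + -7*cos(300) = -17.3564

(1.9378, -17.3564)


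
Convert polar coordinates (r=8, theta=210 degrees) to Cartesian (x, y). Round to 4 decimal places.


x = 8 * cos(210) = -6.9282
y = 8 * sin(210) = -4

(-6.9282, -4)


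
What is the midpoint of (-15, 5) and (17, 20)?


Midpoint = ((-15+17)/2, (5+20)/2) = (1, 12.5)

(1, 12.5)


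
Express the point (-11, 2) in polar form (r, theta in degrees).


r = sqrt((-11)^2 + 2^2) = 11.1803
theta = atan2(2, -11) = 169.6952 degrees

r = 11.1803, theta = 169.6952 degrees


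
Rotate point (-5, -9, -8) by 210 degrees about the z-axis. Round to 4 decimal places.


x' = -5*cos(210) - -9*sin(210) = -0.1699
y' = -5*sin(210) + -9*cos(210) = 10.2942
z' = -8

(-0.1699, 10.2942, -8)


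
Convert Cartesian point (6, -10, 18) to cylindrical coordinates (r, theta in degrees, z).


r = sqrt(6^2 + (-10)^2) = 11.6619
theta = atan2(-10, 6) = 300.9638 deg
z = 18

r = 11.6619, theta = 300.9638 deg, z = 18


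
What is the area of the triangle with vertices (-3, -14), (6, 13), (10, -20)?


Area = |x1(y2-y3) + x2(y3-y1) + x3(y1-y2)| / 2
= |-3*(13--20) + 6*(-20--14) + 10*(-14-13)| / 2
= 202.5

202.5


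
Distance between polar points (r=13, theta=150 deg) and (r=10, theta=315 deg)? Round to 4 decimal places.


d = sqrt(r1^2 + r2^2 - 2*r1*r2*cos(t2-t1))
d = sqrt(13^2 + 10^2 - 2*13*10*cos(315-150)) = 22.8066

22.8066


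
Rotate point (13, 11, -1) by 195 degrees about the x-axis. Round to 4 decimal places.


x' = 13
y' = 11*cos(195) - -1*sin(195) = -10.884
z' = 11*sin(195) + -1*cos(195) = -1.8811

(13, -10.884, -1.8811)


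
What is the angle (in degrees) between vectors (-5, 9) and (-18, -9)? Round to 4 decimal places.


dot = -5*-18 + 9*-9 = 9
|u| = 10.2956, |v| = 20.1246
cos(angle) = 0.0434
angle = 87.5104 degrees

87.5104 degrees


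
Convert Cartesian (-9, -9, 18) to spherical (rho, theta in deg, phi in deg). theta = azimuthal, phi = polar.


rho = sqrt((-9)^2 + (-9)^2 + 18^2) = 22.0454
theta = atan2(-9, -9) = 225 deg
phi = acos(18/22.0454) = 35.2644 deg

rho = 22.0454, theta = 225 deg, phi = 35.2644 deg


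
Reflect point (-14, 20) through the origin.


Reflection through origin: (x, y) -> (-x, -y)
(-14, 20) -> (14, -20)

(14, -20)


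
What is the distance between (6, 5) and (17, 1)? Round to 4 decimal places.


d = sqrt((17-6)^2 + (1-5)^2) = 11.7047

11.7047


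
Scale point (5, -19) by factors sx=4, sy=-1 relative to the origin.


Scaling: (x*sx, y*sy) = (5*4, -19*-1) = (20, 19)

(20, 19)


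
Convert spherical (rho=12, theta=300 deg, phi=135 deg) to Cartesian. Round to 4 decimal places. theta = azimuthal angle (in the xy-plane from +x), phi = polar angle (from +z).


x = 12 * sin(135) * cos(300) = 4.2426
y = 12 * sin(135) * sin(300) = -7.3485
z = 12 * cos(135) = -8.4853

(4.2426, -7.3485, -8.4853)


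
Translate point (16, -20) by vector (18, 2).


Translation: (x+dx, y+dy) = (16+18, -20+2) = (34, -18)

(34, -18)


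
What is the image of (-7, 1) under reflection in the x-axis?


Reflection across x-axis: (x, y) -> (x, -y)
(-7, 1) -> (-7, -1)

(-7, -1)


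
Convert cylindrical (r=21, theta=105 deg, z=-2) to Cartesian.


x = 21 * cos(105) = -5.4352
y = 21 * sin(105) = 20.2844
z = -2

(-5.4352, 20.2844, -2)


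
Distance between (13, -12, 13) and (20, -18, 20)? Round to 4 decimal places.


d = sqrt((20-13)^2 + (-18--12)^2 + (20-13)^2) = 11.5758

11.5758


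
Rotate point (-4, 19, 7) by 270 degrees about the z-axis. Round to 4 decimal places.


x' = -4*cos(270) - 19*sin(270) = 19
y' = -4*sin(270) + 19*cos(270) = 4
z' = 7

(19, 4, 7)


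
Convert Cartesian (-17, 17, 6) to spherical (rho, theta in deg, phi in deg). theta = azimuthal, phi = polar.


rho = sqrt((-17)^2 + 17^2 + 6^2) = 24.779
theta = atan2(17, -17) = 135 deg
phi = acos(6/24.779) = 75.9871 deg

rho = 24.779, theta = 135 deg, phi = 75.9871 deg


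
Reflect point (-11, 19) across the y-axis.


Reflection across y-axis: (x, y) -> (-x, y)
(-11, 19) -> (11, 19)

(11, 19)


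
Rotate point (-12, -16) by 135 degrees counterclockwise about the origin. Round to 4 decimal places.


x' = -12*cos(135) - -16*sin(135) = 19.799
y' = -12*sin(135) + -16*cos(135) = 2.8284

(19.799, 2.8284)


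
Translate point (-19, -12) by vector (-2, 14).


Translation: (x+dx, y+dy) = (-19+-2, -12+14) = (-21, 2)

(-21, 2)


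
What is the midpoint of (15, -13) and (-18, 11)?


Midpoint = ((15+-18)/2, (-13+11)/2) = (-1.5, -1)

(-1.5, -1)


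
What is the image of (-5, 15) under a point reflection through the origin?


Reflection through origin: (x, y) -> (-x, -y)
(-5, 15) -> (5, -15)

(5, -15)


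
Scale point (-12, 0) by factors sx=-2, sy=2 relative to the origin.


Scaling: (x*sx, y*sy) = (-12*-2, 0*2) = (24, 0)

(24, 0)


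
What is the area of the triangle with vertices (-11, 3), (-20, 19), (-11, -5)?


Area = |x1(y2-y3) + x2(y3-y1) + x3(y1-y2)| / 2
= |-11*(19--5) + -20*(-5-3) + -11*(3-19)| / 2
= 36

36


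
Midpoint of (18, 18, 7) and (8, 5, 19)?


Midpoint = ((18+8)/2, (18+5)/2, (7+19)/2) = (13, 11.5, 13)

(13, 11.5, 13)


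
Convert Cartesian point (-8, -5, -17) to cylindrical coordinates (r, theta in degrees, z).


r = sqrt((-8)^2 + (-5)^2) = 9.434
theta = atan2(-5, -8) = 212.0054 deg
z = -17

r = 9.434, theta = 212.0054 deg, z = -17


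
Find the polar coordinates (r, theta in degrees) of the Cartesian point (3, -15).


r = sqrt(3^2 + (-15)^2) = 15.2971
theta = atan2(-15, 3) = 281.3099 degrees

r = 15.2971, theta = 281.3099 degrees


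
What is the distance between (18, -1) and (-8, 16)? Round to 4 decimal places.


d = sqrt((-8-18)^2 + (16--1)^2) = 31.0644

31.0644


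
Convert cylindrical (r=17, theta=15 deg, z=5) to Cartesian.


x = 17 * cos(15) = 16.4207
y = 17 * sin(15) = 4.3999
z = 5

(16.4207, 4.3999, 5)


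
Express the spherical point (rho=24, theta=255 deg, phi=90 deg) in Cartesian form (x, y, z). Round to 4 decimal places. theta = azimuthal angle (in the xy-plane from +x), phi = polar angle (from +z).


x = 24 * sin(90) * cos(255) = -6.2117
y = 24 * sin(90) * sin(255) = -23.1822
z = 24 * cos(90) = 0

(-6.2117, -23.1822, 0)


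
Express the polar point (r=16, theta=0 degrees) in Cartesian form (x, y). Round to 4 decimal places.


x = 16 * cos(0) = 16
y = 16 * sin(0) = 0

(16, 0)


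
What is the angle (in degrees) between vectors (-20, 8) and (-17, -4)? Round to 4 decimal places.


dot = -20*-17 + 8*-4 = 308
|u| = 21.5407, |v| = 17.4642
cos(angle) = 0.8187
angle = 35.0419 degrees

35.0419 degrees


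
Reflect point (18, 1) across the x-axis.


Reflection across x-axis: (x, y) -> (x, -y)
(18, 1) -> (18, -1)

(18, -1)


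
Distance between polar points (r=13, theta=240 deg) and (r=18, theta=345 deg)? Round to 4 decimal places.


d = sqrt(r1^2 + r2^2 - 2*r1*r2*cos(t2-t1))
d = sqrt(13^2 + 18^2 - 2*13*18*cos(345-240)) = 24.7816

24.7816


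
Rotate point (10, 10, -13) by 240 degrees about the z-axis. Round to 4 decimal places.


x' = 10*cos(240) - 10*sin(240) = 3.6603
y' = 10*sin(240) + 10*cos(240) = -13.6603
z' = -13

(3.6603, -13.6603, -13)


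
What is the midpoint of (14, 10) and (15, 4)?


Midpoint = ((14+15)/2, (10+4)/2) = (14.5, 7)

(14.5, 7)


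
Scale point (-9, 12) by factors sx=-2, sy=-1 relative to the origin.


Scaling: (x*sx, y*sy) = (-9*-2, 12*-1) = (18, -12)

(18, -12)


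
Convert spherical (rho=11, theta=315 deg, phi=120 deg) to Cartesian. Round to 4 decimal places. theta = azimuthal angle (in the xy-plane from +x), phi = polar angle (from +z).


x = 11 * sin(120) * cos(315) = 6.7361
y = 11 * sin(120) * sin(315) = -6.7361
z = 11 * cos(120) = -5.5

(6.7361, -6.7361, -5.5)


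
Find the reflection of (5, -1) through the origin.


Reflection through origin: (x, y) -> (-x, -y)
(5, -1) -> (-5, 1)

(-5, 1)


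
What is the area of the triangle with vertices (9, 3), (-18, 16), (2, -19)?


Area = |x1(y2-y3) + x2(y3-y1) + x3(y1-y2)| / 2
= |9*(16--19) + -18*(-19-3) + 2*(3-16)| / 2
= 342.5

342.5


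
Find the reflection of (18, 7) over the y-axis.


Reflection across y-axis: (x, y) -> (-x, y)
(18, 7) -> (-18, 7)

(-18, 7)


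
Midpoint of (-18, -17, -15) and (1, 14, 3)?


Midpoint = ((-18+1)/2, (-17+14)/2, (-15+3)/2) = (-8.5, -1.5, -6)

(-8.5, -1.5, -6)


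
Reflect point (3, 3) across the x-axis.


Reflection across x-axis: (x, y) -> (x, -y)
(3, 3) -> (3, -3)

(3, -3)


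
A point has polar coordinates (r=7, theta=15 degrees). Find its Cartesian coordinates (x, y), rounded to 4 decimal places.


x = 7 * cos(15) = 6.7615
y = 7 * sin(15) = 1.8117

(6.7615, 1.8117)


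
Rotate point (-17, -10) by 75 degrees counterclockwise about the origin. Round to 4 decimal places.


x' = -17*cos(75) - -10*sin(75) = 5.2593
y' = -17*sin(75) + -10*cos(75) = -19.0089

(5.2593, -19.0089)


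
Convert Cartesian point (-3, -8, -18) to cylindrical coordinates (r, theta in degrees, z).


r = sqrt((-3)^2 + (-8)^2) = 8.544
theta = atan2(-8, -3) = 249.444 deg
z = -18

r = 8.544, theta = 249.444 deg, z = -18


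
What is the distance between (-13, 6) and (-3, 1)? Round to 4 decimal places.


d = sqrt((-3--13)^2 + (1-6)^2) = 11.1803

11.1803


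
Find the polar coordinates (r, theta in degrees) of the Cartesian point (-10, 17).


r = sqrt((-10)^2 + 17^2) = 19.7231
theta = atan2(17, -10) = 120.4655 degrees

r = 19.7231, theta = 120.4655 degrees


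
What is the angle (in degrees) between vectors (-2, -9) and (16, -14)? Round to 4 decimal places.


dot = -2*16 + -9*-14 = 94
|u| = 9.2195, |v| = 21.2603
cos(angle) = 0.4796
angle = 61.3429 degrees

61.3429 degrees


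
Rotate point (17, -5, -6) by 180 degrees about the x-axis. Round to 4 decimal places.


x' = 17
y' = -5*cos(180) - -6*sin(180) = 5
z' = -5*sin(180) + -6*cos(180) = 6

(17, 5, 6)


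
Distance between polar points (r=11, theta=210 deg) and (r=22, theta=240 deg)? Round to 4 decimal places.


d = sqrt(r1^2 + r2^2 - 2*r1*r2*cos(t2-t1))
d = sqrt(11^2 + 22^2 - 2*11*22*cos(240-210)) = 13.6325

13.6325


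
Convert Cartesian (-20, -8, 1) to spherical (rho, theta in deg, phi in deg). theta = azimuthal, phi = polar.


rho = sqrt((-20)^2 + (-8)^2 + 1^2) = 21.5639
theta = atan2(-8, -20) = 201.8014 deg
phi = acos(1/21.5639) = 87.342 deg

rho = 21.5639, theta = 201.8014 deg, phi = 87.342 deg


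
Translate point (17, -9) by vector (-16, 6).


Translation: (x+dx, y+dy) = (17+-16, -9+6) = (1, -3)

(1, -3)


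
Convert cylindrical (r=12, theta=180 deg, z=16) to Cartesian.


x = 12 * cos(180) = -12
y = 12 * sin(180) = 0
z = 16

(-12, 0, 16)


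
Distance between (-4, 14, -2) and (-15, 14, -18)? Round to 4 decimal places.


d = sqrt((-15--4)^2 + (14-14)^2 + (-18--2)^2) = 19.4165

19.4165


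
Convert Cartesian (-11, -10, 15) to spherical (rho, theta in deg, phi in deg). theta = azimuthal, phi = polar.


rho = sqrt((-11)^2 + (-10)^2 + 15^2) = 21.1187
theta = atan2(-10, -11) = 222.2737 deg
phi = acos(15/21.1187) = 44.7431 deg

rho = 21.1187, theta = 222.2737 deg, phi = 44.7431 deg


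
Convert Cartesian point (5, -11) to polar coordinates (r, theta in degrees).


r = sqrt(5^2 + (-11)^2) = 12.083
theta = atan2(-11, 5) = 294.444 degrees

r = 12.083, theta = 294.444 degrees


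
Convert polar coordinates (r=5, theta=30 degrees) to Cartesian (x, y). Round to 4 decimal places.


x = 5 * cos(30) = 4.3301
y = 5 * sin(30) = 2.5

(4.3301, 2.5)


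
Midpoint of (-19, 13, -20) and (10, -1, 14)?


Midpoint = ((-19+10)/2, (13+-1)/2, (-20+14)/2) = (-4.5, 6, -3)

(-4.5, 6, -3)


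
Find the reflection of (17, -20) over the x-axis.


Reflection across x-axis: (x, y) -> (x, -y)
(17, -20) -> (17, 20)

(17, 20)


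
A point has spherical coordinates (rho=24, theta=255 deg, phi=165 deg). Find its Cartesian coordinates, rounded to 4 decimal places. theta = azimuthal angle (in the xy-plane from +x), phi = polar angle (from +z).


x = 24 * sin(165) * cos(255) = -1.6077
y = 24 * sin(165) * sin(255) = -6
z = 24 * cos(165) = -23.1822

(-1.6077, -6, -23.1822)


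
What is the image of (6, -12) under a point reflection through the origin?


Reflection through origin: (x, y) -> (-x, -y)
(6, -12) -> (-6, 12)

(-6, 12)


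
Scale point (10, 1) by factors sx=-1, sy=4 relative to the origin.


Scaling: (x*sx, y*sy) = (10*-1, 1*4) = (-10, 4)

(-10, 4)


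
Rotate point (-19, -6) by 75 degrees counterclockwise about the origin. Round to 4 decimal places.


x' = -19*cos(75) - -6*sin(75) = 0.878
y' = -19*sin(75) + -6*cos(75) = -19.9055

(0.878, -19.9055)


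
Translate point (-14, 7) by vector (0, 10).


Translation: (x+dx, y+dy) = (-14+0, 7+10) = (-14, 17)

(-14, 17)


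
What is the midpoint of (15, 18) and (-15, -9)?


Midpoint = ((15+-15)/2, (18+-9)/2) = (0, 4.5)

(0, 4.5)


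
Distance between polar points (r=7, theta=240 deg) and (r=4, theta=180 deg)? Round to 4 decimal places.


d = sqrt(r1^2 + r2^2 - 2*r1*r2*cos(t2-t1))
d = sqrt(7^2 + 4^2 - 2*7*4*cos(180-240)) = 6.0828

6.0828


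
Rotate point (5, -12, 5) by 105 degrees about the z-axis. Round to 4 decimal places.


x' = 5*cos(105) - -12*sin(105) = 10.297
y' = 5*sin(105) + -12*cos(105) = 7.9355
z' = 5

(10.297, 7.9355, 5)


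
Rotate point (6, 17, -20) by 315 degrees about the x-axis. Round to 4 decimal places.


x' = 6
y' = 17*cos(315) - -20*sin(315) = -2.1213
z' = 17*sin(315) + -20*cos(315) = -26.163

(6, -2.1213, -26.163)


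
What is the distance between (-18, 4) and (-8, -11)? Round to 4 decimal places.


d = sqrt((-8--18)^2 + (-11-4)^2) = 18.0278

18.0278


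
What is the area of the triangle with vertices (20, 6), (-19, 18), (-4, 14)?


Area = |x1(y2-y3) + x2(y3-y1) + x3(y1-y2)| / 2
= |20*(18-14) + -19*(14-6) + -4*(6-18)| / 2
= 12

12


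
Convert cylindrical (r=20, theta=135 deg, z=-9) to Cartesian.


x = 20 * cos(135) = -14.1421
y = 20 * sin(135) = 14.1421
z = -9

(-14.1421, 14.1421, -9)


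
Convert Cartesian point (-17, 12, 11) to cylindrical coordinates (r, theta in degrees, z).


r = sqrt((-17)^2 + 12^2) = 20.8087
theta = atan2(12, -17) = 144.7824 deg
z = 11

r = 20.8087, theta = 144.7824 deg, z = 11


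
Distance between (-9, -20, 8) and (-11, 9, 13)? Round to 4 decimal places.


d = sqrt((-11--9)^2 + (9--20)^2 + (13-8)^2) = 29.4958

29.4958


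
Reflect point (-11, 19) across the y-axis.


Reflection across y-axis: (x, y) -> (-x, y)
(-11, 19) -> (11, 19)

(11, 19)


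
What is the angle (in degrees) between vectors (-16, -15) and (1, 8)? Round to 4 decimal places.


dot = -16*1 + -15*8 = -136
|u| = 21.9317, |v| = 8.0623
cos(angle) = -0.7691
angle = 140.2774 degrees

140.2774 degrees


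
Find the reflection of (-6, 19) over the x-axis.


Reflection across x-axis: (x, y) -> (x, -y)
(-6, 19) -> (-6, -19)

(-6, -19)


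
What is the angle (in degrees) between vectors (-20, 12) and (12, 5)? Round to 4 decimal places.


dot = -20*12 + 12*5 = -180
|u| = 23.3238, |v| = 13
cos(angle) = -0.5936
angle = 126.4164 degrees

126.4164 degrees


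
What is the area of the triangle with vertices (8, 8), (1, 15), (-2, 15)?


Area = |x1(y2-y3) + x2(y3-y1) + x3(y1-y2)| / 2
= |8*(15-15) + 1*(15-8) + -2*(8-15)| / 2
= 10.5

10.5


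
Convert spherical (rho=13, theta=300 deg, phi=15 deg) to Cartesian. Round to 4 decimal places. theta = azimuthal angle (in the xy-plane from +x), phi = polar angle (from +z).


x = 13 * sin(15) * cos(300) = 1.6823
y = 13 * sin(15) * sin(300) = -2.9139
z = 13 * cos(15) = 12.557

(1.6823, -2.9139, 12.557)


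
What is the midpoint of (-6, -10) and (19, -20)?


Midpoint = ((-6+19)/2, (-10+-20)/2) = (6.5, -15)

(6.5, -15)


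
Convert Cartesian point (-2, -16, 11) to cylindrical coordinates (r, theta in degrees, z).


r = sqrt((-2)^2 + (-16)^2) = 16.1245
theta = atan2(-16, -2) = 262.875 deg
z = 11

r = 16.1245, theta = 262.875 deg, z = 11


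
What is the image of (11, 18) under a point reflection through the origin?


Reflection through origin: (x, y) -> (-x, -y)
(11, 18) -> (-11, -18)

(-11, -18)


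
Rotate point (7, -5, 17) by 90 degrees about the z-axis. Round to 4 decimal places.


x' = 7*cos(90) - -5*sin(90) = 5
y' = 7*sin(90) + -5*cos(90) = 7
z' = 17

(5, 7, 17)


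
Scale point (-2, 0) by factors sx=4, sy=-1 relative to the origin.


Scaling: (x*sx, y*sy) = (-2*4, 0*-1) = (-8, 0)

(-8, 0)


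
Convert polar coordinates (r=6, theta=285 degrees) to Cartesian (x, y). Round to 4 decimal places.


x = 6 * cos(285) = 1.5529
y = 6 * sin(285) = -5.7956

(1.5529, -5.7956)


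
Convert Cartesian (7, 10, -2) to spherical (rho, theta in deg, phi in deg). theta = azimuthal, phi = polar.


rho = sqrt(7^2 + 10^2 + (-2)^2) = 12.3693
theta = atan2(10, 7) = 55.008 deg
phi = acos(-2/12.3693) = 99.305 deg

rho = 12.3693, theta = 55.008 deg, phi = 99.305 deg


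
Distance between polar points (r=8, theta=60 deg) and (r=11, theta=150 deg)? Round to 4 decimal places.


d = sqrt(r1^2 + r2^2 - 2*r1*r2*cos(t2-t1))
d = sqrt(8^2 + 11^2 - 2*8*11*cos(150-60)) = 13.6015

13.6015


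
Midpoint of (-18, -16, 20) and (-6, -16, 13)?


Midpoint = ((-18+-6)/2, (-16+-16)/2, (20+13)/2) = (-12, -16, 16.5)

(-12, -16, 16.5)


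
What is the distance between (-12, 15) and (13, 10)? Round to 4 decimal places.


d = sqrt((13--12)^2 + (10-15)^2) = 25.4951

25.4951


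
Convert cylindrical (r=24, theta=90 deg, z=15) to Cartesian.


x = 24 * cos(90) = 0
y = 24 * sin(90) = 24
z = 15

(0, 24, 15)


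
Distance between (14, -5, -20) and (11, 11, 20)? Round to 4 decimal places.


d = sqrt((11-14)^2 + (11--5)^2 + (20--20)^2) = 43.1856

43.1856


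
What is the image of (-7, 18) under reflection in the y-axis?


Reflection across y-axis: (x, y) -> (-x, y)
(-7, 18) -> (7, 18)

(7, 18)


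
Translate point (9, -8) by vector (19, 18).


Translation: (x+dx, y+dy) = (9+19, -8+18) = (28, 10)

(28, 10)


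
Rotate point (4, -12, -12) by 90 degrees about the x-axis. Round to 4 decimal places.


x' = 4
y' = -12*cos(90) - -12*sin(90) = 12
z' = -12*sin(90) + -12*cos(90) = -12

(4, 12, -12)


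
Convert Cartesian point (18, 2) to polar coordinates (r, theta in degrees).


r = sqrt(18^2 + 2^2) = 18.1108
theta = atan2(2, 18) = 6.3402 degrees

r = 18.1108, theta = 6.3402 degrees


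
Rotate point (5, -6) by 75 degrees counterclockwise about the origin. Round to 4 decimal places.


x' = 5*cos(75) - -6*sin(75) = 7.0897
y' = 5*sin(75) + -6*cos(75) = 3.2767

(7.0897, 3.2767)


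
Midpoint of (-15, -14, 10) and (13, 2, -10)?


Midpoint = ((-15+13)/2, (-14+2)/2, (10+-10)/2) = (-1, -6, 0)

(-1, -6, 0)


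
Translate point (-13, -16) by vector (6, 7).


Translation: (x+dx, y+dy) = (-13+6, -16+7) = (-7, -9)

(-7, -9)


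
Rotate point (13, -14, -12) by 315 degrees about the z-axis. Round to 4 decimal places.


x' = 13*cos(315) - -14*sin(315) = -0.7071
y' = 13*sin(315) + -14*cos(315) = -19.0919
z' = -12

(-0.7071, -19.0919, -12)


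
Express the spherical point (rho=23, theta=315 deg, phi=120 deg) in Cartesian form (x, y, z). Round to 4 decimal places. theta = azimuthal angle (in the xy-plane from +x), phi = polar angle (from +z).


x = 23 * sin(120) * cos(315) = 14.0846
y = 23 * sin(120) * sin(315) = -14.0846
z = 23 * cos(120) = -11.5

(14.0846, -14.0846, -11.5)


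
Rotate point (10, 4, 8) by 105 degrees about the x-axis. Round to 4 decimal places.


x' = 10
y' = 4*cos(105) - 8*sin(105) = -8.7627
z' = 4*sin(105) + 8*cos(105) = 1.7932

(10, -8.7627, 1.7932)


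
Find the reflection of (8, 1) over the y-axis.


Reflection across y-axis: (x, y) -> (-x, y)
(8, 1) -> (-8, 1)

(-8, 1)


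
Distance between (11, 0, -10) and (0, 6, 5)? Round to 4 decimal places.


d = sqrt((0-11)^2 + (6-0)^2 + (5--10)^2) = 19.5448

19.5448


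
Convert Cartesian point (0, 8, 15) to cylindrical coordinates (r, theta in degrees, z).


r = sqrt(0^2 + 8^2) = 8
theta = atan2(8, 0) = 90 deg
z = 15

r = 8, theta = 90 deg, z = 15


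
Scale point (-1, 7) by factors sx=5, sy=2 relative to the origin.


Scaling: (x*sx, y*sy) = (-1*5, 7*2) = (-5, 14)

(-5, 14)


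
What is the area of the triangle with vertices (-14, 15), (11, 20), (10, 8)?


Area = |x1(y2-y3) + x2(y3-y1) + x3(y1-y2)| / 2
= |-14*(20-8) + 11*(8-15) + 10*(15-20)| / 2
= 147.5

147.5


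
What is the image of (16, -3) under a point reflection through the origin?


Reflection through origin: (x, y) -> (-x, -y)
(16, -3) -> (-16, 3)

(-16, 3)


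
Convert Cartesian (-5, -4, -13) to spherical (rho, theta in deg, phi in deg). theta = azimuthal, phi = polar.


rho = sqrt((-5)^2 + (-4)^2 + (-13)^2) = 14.4914
theta = atan2(-4, -5) = 218.6598 deg
phi = acos(-13/14.4914) = 153.7775 deg

rho = 14.4914, theta = 218.6598 deg, phi = 153.7775 deg


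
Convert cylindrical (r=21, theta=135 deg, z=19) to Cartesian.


x = 21 * cos(135) = -14.8492
y = 21 * sin(135) = 14.8492
z = 19

(-14.8492, 14.8492, 19)


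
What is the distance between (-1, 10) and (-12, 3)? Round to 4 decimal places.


d = sqrt((-12--1)^2 + (3-10)^2) = 13.0384

13.0384


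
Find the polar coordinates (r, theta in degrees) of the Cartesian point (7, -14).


r = sqrt(7^2 + (-14)^2) = 15.6525
theta = atan2(-14, 7) = 296.5651 degrees

r = 15.6525, theta = 296.5651 degrees


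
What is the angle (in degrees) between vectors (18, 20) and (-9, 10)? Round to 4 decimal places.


dot = 18*-9 + 20*10 = 38
|u| = 26.9072, |v| = 13.4536
cos(angle) = 0.105
angle = 83.9744 degrees

83.9744 degrees


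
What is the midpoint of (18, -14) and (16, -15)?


Midpoint = ((18+16)/2, (-14+-15)/2) = (17, -14.5)

(17, -14.5)


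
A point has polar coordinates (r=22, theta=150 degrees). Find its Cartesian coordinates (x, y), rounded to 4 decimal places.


x = 22 * cos(150) = -19.0526
y = 22 * sin(150) = 11

(-19.0526, 11)


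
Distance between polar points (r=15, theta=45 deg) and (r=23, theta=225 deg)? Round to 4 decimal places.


d = sqrt(r1^2 + r2^2 - 2*r1*r2*cos(t2-t1))
d = sqrt(15^2 + 23^2 - 2*15*23*cos(225-45)) = 38

38


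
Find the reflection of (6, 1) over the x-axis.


Reflection across x-axis: (x, y) -> (x, -y)
(6, 1) -> (6, -1)

(6, -1)


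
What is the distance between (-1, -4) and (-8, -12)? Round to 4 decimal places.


d = sqrt((-8--1)^2 + (-12--4)^2) = 10.6301

10.6301


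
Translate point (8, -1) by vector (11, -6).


Translation: (x+dx, y+dy) = (8+11, -1+-6) = (19, -7)

(19, -7)


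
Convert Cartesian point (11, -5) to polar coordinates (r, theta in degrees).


r = sqrt(11^2 + (-5)^2) = 12.083
theta = atan2(-5, 11) = 335.556 degrees

r = 12.083, theta = 335.556 degrees


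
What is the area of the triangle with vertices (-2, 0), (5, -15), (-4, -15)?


Area = |x1(y2-y3) + x2(y3-y1) + x3(y1-y2)| / 2
= |-2*(-15--15) + 5*(-15-0) + -4*(0--15)| / 2
= 67.5

67.5


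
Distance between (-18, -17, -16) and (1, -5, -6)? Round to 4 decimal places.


d = sqrt((1--18)^2 + (-5--17)^2 + (-6--16)^2) = 24.5967

24.5967


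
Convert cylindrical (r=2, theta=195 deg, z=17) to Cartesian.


x = 2 * cos(195) = -1.9319
y = 2 * sin(195) = -0.5176
z = 17

(-1.9319, -0.5176, 17)


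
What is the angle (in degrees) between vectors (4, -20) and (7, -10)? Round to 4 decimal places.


dot = 4*7 + -20*-10 = 228
|u| = 20.3961, |v| = 12.2066
cos(angle) = 0.9158
angle = 23.6821 degrees

23.6821 degrees


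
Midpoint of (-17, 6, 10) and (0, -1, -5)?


Midpoint = ((-17+0)/2, (6+-1)/2, (10+-5)/2) = (-8.5, 2.5, 2.5)

(-8.5, 2.5, 2.5)


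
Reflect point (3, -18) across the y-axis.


Reflection across y-axis: (x, y) -> (-x, y)
(3, -18) -> (-3, -18)

(-3, -18)


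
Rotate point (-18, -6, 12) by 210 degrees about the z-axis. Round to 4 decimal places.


x' = -18*cos(210) - -6*sin(210) = 12.5885
y' = -18*sin(210) + -6*cos(210) = 14.1962
z' = 12

(12.5885, 14.1962, 12)


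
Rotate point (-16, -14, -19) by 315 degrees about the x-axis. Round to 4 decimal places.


x' = -16
y' = -14*cos(315) - -19*sin(315) = -23.3345
z' = -14*sin(315) + -19*cos(315) = -3.5355

(-16, -23.3345, -3.5355)


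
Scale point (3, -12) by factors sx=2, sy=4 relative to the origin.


Scaling: (x*sx, y*sy) = (3*2, -12*4) = (6, -48)

(6, -48)


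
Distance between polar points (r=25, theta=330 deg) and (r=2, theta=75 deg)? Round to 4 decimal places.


d = sqrt(r1^2 + r2^2 - 2*r1*r2*cos(t2-t1))
d = sqrt(25^2 + 2^2 - 2*25*2*cos(75-330)) = 25.5907

25.5907


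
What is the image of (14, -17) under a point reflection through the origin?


Reflection through origin: (x, y) -> (-x, -y)
(14, -17) -> (-14, 17)

(-14, 17)


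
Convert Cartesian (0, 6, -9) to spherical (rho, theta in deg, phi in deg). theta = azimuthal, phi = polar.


rho = sqrt(0^2 + 6^2 + (-9)^2) = 10.8167
theta = atan2(6, 0) = 90 deg
phi = acos(-9/10.8167) = 146.3099 deg

rho = 10.8167, theta = 90 deg, phi = 146.3099 deg


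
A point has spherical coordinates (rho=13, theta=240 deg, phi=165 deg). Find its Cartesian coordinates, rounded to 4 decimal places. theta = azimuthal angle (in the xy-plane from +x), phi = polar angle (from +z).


x = 13 * sin(165) * cos(240) = -1.6823
y = 13 * sin(165) * sin(240) = -2.9139
z = 13 * cos(165) = -12.557

(-1.6823, -2.9139, -12.557)


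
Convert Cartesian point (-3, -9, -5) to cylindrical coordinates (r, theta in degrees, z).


r = sqrt((-3)^2 + (-9)^2) = 9.4868
theta = atan2(-9, -3) = 251.5651 deg
z = -5

r = 9.4868, theta = 251.5651 deg, z = -5


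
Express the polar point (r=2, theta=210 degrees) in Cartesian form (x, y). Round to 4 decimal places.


x = 2 * cos(210) = -1.7321
y = 2 * sin(210) = -1

(-1.7321, -1)


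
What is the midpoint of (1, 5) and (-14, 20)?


Midpoint = ((1+-14)/2, (5+20)/2) = (-6.5, 12.5)

(-6.5, 12.5)


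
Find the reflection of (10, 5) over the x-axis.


Reflection across x-axis: (x, y) -> (x, -y)
(10, 5) -> (10, -5)

(10, -5)


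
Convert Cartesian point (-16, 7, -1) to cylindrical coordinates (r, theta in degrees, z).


r = sqrt((-16)^2 + 7^2) = 17.4642
theta = atan2(7, -16) = 156.3706 deg
z = -1

r = 17.4642, theta = 156.3706 deg, z = -1


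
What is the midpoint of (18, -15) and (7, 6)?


Midpoint = ((18+7)/2, (-15+6)/2) = (12.5, -4.5)

(12.5, -4.5)


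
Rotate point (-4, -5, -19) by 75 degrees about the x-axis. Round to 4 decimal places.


x' = -4
y' = -5*cos(75) - -19*sin(75) = 17.0585
z' = -5*sin(75) + -19*cos(75) = -9.7472

(-4, 17.0585, -9.7472)


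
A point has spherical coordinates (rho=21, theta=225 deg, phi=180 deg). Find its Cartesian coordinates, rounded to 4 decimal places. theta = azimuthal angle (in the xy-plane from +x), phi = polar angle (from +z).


x = 21 * sin(180) * cos(225) = 0
y = 21 * sin(180) * sin(225) = 0
z = 21 * cos(180) = -21

(0, 0, -21)


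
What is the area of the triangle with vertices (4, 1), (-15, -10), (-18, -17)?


Area = |x1(y2-y3) + x2(y3-y1) + x3(y1-y2)| / 2
= |4*(-10--17) + -15*(-17-1) + -18*(1--10)| / 2
= 50

50


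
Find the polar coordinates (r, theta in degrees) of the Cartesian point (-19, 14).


r = sqrt((-19)^2 + 14^2) = 23.6008
theta = atan2(14, -19) = 143.6156 degrees

r = 23.6008, theta = 143.6156 degrees


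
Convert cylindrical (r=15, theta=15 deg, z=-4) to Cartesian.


x = 15 * cos(15) = 14.4889
y = 15 * sin(15) = 3.8823
z = -4

(14.4889, 3.8823, -4)


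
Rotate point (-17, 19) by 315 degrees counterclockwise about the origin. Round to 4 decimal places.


x' = -17*cos(315) - 19*sin(315) = 1.4142
y' = -17*sin(315) + 19*cos(315) = 25.4558

(1.4142, 25.4558)


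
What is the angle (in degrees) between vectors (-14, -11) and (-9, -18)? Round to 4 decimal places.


dot = -14*-9 + -11*-18 = 324
|u| = 17.8045, |v| = 20.1246
cos(angle) = 0.9042
angle = 25.2777 degrees

25.2777 degrees


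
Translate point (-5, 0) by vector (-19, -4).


Translation: (x+dx, y+dy) = (-5+-19, 0+-4) = (-24, -4)

(-24, -4)


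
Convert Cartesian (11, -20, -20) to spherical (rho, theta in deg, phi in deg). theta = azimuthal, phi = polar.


rho = sqrt(11^2 + (-20)^2 + (-20)^2) = 30.348
theta = atan2(-20, 11) = 298.8108 deg
phi = acos(-20/30.348) = 131.2254 deg

rho = 30.348, theta = 298.8108 deg, phi = 131.2254 deg


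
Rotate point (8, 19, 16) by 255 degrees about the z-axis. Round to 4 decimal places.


x' = 8*cos(255) - 19*sin(255) = 16.282
y' = 8*sin(255) + 19*cos(255) = -12.645
z' = 16

(16.282, -12.645, 16)


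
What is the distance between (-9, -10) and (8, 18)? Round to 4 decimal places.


d = sqrt((8--9)^2 + (18--10)^2) = 32.7567

32.7567


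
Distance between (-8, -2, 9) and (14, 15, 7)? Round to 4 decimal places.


d = sqrt((14--8)^2 + (15--2)^2 + (7-9)^2) = 27.8747

27.8747


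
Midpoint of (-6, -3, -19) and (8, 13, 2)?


Midpoint = ((-6+8)/2, (-3+13)/2, (-19+2)/2) = (1, 5, -8.5)

(1, 5, -8.5)


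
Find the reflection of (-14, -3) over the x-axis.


Reflection across x-axis: (x, y) -> (x, -y)
(-14, -3) -> (-14, 3)

(-14, 3)


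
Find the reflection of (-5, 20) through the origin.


Reflection through origin: (x, y) -> (-x, -y)
(-5, 20) -> (5, -20)

(5, -20)


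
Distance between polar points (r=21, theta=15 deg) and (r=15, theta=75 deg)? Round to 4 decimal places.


d = sqrt(r1^2 + r2^2 - 2*r1*r2*cos(t2-t1))
d = sqrt(21^2 + 15^2 - 2*21*15*cos(75-15)) = 18.735

18.735


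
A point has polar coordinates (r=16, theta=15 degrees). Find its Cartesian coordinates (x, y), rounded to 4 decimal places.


x = 16 * cos(15) = 15.4548
y = 16 * sin(15) = 4.1411

(15.4548, 4.1411)


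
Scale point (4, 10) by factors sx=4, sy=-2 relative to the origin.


Scaling: (x*sx, y*sy) = (4*4, 10*-2) = (16, -20)

(16, -20)


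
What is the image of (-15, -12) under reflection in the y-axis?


Reflection across y-axis: (x, y) -> (-x, y)
(-15, -12) -> (15, -12)

(15, -12)


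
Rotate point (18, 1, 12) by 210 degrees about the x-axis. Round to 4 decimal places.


x' = 18
y' = 1*cos(210) - 12*sin(210) = 5.134
z' = 1*sin(210) + 12*cos(210) = -10.8923

(18, 5.134, -10.8923)


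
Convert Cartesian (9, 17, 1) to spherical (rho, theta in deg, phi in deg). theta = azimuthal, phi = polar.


rho = sqrt(9^2 + 17^2 + 1^2) = 19.2614
theta = atan2(17, 9) = 62.1027 deg
phi = acos(1/19.2614) = 87.024 deg

rho = 19.2614, theta = 62.1027 deg, phi = 87.024 deg


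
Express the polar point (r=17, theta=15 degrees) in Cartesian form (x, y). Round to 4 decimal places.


x = 17 * cos(15) = 16.4207
y = 17 * sin(15) = 4.3999

(16.4207, 4.3999)


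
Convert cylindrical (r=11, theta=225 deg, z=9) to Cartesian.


x = 11 * cos(225) = -7.7782
y = 11 * sin(225) = -7.7782
z = 9

(-7.7782, -7.7782, 9)


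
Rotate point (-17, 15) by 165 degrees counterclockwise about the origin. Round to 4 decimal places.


x' = -17*cos(165) - 15*sin(165) = 12.5385
y' = -17*sin(165) + 15*cos(165) = -18.8888

(12.5385, -18.8888)


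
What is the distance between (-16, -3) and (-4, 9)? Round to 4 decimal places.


d = sqrt((-4--16)^2 + (9--3)^2) = 16.9706

16.9706


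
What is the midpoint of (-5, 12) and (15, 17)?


Midpoint = ((-5+15)/2, (12+17)/2) = (5, 14.5)

(5, 14.5)


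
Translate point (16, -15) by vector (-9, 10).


Translation: (x+dx, y+dy) = (16+-9, -15+10) = (7, -5)

(7, -5)


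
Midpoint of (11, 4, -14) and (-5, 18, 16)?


Midpoint = ((11+-5)/2, (4+18)/2, (-14+16)/2) = (3, 11, 1)

(3, 11, 1)


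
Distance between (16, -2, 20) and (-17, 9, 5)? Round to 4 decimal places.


d = sqrt((-17-16)^2 + (9--2)^2 + (5-20)^2) = 37.8814

37.8814


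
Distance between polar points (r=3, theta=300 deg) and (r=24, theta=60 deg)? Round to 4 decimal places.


d = sqrt(r1^2 + r2^2 - 2*r1*r2*cos(t2-t1))
d = sqrt(3^2 + 24^2 - 2*3*24*cos(60-300)) = 25.632

25.632


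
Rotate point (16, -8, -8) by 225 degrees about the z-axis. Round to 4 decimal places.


x' = 16*cos(225) - -8*sin(225) = -16.9706
y' = 16*sin(225) + -8*cos(225) = -5.6569
z' = -8

(-16.9706, -5.6569, -8)


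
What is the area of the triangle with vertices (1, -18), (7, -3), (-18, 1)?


Area = |x1(y2-y3) + x2(y3-y1) + x3(y1-y2)| / 2
= |1*(-3-1) + 7*(1--18) + -18*(-18--3)| / 2
= 199.5

199.5


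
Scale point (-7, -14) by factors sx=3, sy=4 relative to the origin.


Scaling: (x*sx, y*sy) = (-7*3, -14*4) = (-21, -56)

(-21, -56)


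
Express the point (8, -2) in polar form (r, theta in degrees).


r = sqrt(8^2 + (-2)^2) = 8.2462
theta = atan2(-2, 8) = 345.9638 degrees

r = 8.2462, theta = 345.9638 degrees


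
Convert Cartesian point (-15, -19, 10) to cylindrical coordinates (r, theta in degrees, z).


r = sqrt((-15)^2 + (-19)^2) = 24.2074
theta = atan2(-19, -15) = 231.7098 deg
z = 10

r = 24.2074, theta = 231.7098 deg, z = 10


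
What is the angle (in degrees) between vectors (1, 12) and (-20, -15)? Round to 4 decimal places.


dot = 1*-20 + 12*-15 = -200
|u| = 12.0416, |v| = 25
cos(angle) = -0.6644
angle = 131.6335 degrees

131.6335 degrees


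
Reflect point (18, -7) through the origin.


Reflection through origin: (x, y) -> (-x, -y)
(18, -7) -> (-18, 7)

(-18, 7)


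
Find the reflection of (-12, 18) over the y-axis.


Reflection across y-axis: (x, y) -> (-x, y)
(-12, 18) -> (12, 18)

(12, 18)


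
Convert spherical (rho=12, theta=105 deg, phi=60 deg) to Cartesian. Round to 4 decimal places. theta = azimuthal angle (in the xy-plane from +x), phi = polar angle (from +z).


x = 12 * sin(60) * cos(105) = -2.6897
y = 12 * sin(60) * sin(105) = 10.0382
z = 12 * cos(60) = 6

(-2.6897, 10.0382, 6)


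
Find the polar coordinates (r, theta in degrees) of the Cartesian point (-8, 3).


r = sqrt((-8)^2 + 3^2) = 8.544
theta = atan2(3, -8) = 159.444 degrees

r = 8.544, theta = 159.444 degrees


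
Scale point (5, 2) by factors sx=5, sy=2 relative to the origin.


Scaling: (x*sx, y*sy) = (5*5, 2*2) = (25, 4)

(25, 4)


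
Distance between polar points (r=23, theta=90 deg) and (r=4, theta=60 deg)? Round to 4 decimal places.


d = sqrt(r1^2 + r2^2 - 2*r1*r2*cos(t2-t1))
d = sqrt(23^2 + 4^2 - 2*23*4*cos(60-90)) = 19.638

19.638


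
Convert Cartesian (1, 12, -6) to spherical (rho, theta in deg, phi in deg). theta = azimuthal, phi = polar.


rho = sqrt(1^2 + 12^2 + (-6)^2) = 13.4536
theta = atan2(12, 1) = 85.2364 deg
phi = acos(-6/13.4536) = 116.4858 deg

rho = 13.4536, theta = 85.2364 deg, phi = 116.4858 deg


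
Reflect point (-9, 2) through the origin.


Reflection through origin: (x, y) -> (-x, -y)
(-9, 2) -> (9, -2)

(9, -2)


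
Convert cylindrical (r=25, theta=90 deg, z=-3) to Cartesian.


x = 25 * cos(90) = 0
y = 25 * sin(90) = 25
z = -3

(0, 25, -3)


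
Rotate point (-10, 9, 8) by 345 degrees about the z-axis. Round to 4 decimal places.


x' = -10*cos(345) - 9*sin(345) = -7.3299
y' = -10*sin(345) + 9*cos(345) = 11.2815
z' = 8

(-7.3299, 11.2815, 8)


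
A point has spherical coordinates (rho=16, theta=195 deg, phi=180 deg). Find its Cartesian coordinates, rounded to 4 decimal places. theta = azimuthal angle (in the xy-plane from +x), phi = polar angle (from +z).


x = 16 * sin(180) * cos(195) = 0
y = 16 * sin(180) * sin(195) = 0
z = 16 * cos(180) = -16

(0, 0, -16)


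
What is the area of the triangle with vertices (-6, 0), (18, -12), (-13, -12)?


Area = |x1(y2-y3) + x2(y3-y1) + x3(y1-y2)| / 2
= |-6*(-12--12) + 18*(-12-0) + -13*(0--12)| / 2
= 186

186


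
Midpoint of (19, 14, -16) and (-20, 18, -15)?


Midpoint = ((19+-20)/2, (14+18)/2, (-16+-15)/2) = (-0.5, 16, -15.5)

(-0.5, 16, -15.5)


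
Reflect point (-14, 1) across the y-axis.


Reflection across y-axis: (x, y) -> (-x, y)
(-14, 1) -> (14, 1)

(14, 1)


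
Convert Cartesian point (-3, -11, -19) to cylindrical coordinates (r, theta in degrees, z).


r = sqrt((-3)^2 + (-11)^2) = 11.4018
theta = atan2(-11, -3) = 254.7449 deg
z = -19

r = 11.4018, theta = 254.7449 deg, z = -19


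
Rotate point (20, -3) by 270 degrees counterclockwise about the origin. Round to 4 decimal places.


x' = 20*cos(270) - -3*sin(270) = -3
y' = 20*sin(270) + -3*cos(270) = -20

(-3, -20)


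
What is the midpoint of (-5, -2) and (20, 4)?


Midpoint = ((-5+20)/2, (-2+4)/2) = (7.5, 1)

(7.5, 1)


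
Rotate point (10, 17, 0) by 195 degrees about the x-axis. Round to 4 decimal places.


x' = 10
y' = 17*cos(195) - 0*sin(195) = -16.4207
z' = 17*sin(195) + 0*cos(195) = -4.3999

(10, -16.4207, -4.3999)


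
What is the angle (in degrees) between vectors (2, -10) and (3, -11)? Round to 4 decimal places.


dot = 2*3 + -10*-11 = 116
|u| = 10.198, |v| = 11.4018
cos(angle) = 0.9976
angle = 3.9452 degrees

3.9452 degrees


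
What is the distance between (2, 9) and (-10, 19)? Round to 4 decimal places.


d = sqrt((-10-2)^2 + (19-9)^2) = 15.6205

15.6205


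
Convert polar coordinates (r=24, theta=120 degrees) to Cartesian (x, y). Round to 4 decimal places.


x = 24 * cos(120) = -12
y = 24 * sin(120) = 20.7846

(-12, 20.7846)


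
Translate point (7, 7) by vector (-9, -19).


Translation: (x+dx, y+dy) = (7+-9, 7+-19) = (-2, -12)

(-2, -12)


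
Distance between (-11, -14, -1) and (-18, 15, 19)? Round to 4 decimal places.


d = sqrt((-18--11)^2 + (15--14)^2 + (19--1)^2) = 35.9166

35.9166


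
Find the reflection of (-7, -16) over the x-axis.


Reflection across x-axis: (x, y) -> (x, -y)
(-7, -16) -> (-7, 16)

(-7, 16)


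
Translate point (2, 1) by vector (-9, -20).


Translation: (x+dx, y+dy) = (2+-9, 1+-20) = (-7, -19)

(-7, -19)


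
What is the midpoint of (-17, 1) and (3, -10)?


Midpoint = ((-17+3)/2, (1+-10)/2) = (-7, -4.5)

(-7, -4.5)


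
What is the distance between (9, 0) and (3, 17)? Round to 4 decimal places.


d = sqrt((3-9)^2 + (17-0)^2) = 18.0278

18.0278


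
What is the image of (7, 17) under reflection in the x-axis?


Reflection across x-axis: (x, y) -> (x, -y)
(7, 17) -> (7, -17)

(7, -17)


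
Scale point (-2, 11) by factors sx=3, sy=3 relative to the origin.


Scaling: (x*sx, y*sy) = (-2*3, 11*3) = (-6, 33)

(-6, 33)
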